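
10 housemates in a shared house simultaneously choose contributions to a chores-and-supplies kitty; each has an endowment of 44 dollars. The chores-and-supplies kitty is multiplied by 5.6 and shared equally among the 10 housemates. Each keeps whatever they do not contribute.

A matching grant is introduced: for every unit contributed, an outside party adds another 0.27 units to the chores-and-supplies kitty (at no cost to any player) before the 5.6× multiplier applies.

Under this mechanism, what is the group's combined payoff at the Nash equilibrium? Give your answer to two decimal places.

440.00 dollars

With the mechanism, a contributed unit returns 5.6 × 1.27 / 10 = 0.7112 per unit of net cost — still below 1 — so contributing 0 remains dominant for every player.
Everyone keeps their endowment and the group total is 10 × 44 = 440.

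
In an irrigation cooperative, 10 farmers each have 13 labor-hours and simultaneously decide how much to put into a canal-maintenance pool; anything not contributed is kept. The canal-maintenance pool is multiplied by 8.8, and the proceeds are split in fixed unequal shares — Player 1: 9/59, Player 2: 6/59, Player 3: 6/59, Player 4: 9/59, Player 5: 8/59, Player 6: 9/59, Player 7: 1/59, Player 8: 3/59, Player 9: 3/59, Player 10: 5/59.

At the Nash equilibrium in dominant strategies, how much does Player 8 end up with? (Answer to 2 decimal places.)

A player with share s gets back 8.8·s per unit contributed, so full contribution is dominant for anyone with s > 1/8.8 = 0.1136 and zero contribution is dominant for anyone below.
The shares above 0.1136 belong to Player 1, Player 4, Player 5 and Player 6, contributing 13 each; the remaining 6 contribute 0. Total contributed: 52.
Player 8 keeps 13 and receives 8.8 × 52 × 3/59 = 23.27 from the canal-maintenance pool, for a payoff of 36.27.

36.27 labor-hours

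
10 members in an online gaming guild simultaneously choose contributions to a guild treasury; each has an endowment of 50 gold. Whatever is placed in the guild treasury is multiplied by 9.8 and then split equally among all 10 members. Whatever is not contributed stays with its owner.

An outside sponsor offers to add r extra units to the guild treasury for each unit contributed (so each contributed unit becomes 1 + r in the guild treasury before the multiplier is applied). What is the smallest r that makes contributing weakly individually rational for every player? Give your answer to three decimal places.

With matching at rate r, one contributed unit becomes (1 + r) in the guild treasury and returns 9.8 × (1 + r) / 10 to the contributor.
Setting this equal to 1: 1 + r = 10/9.8 = 1.0204.
So the minimum matching rate is r = 1.0204 − 1 = 0.020.

0.020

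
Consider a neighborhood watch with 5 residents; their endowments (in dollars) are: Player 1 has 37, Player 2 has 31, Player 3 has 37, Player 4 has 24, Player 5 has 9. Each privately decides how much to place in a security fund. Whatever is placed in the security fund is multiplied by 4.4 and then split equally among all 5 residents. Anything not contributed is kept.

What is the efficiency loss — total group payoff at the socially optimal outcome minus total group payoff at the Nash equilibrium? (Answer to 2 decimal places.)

The private return per contributed unit is 4.4/5 = 0.8800 < 1 for every player regardless of endowment, so the Nash equilibrium is zero contribution and the group total is Σ E_j = 37 + 31 + 37 + 24 + 9 = 138.
Each contributed unit returns 4.400 to the group, so the social optimum is full contribution by everyone: group total = 4.400 × 138 = 607.20.
Efficiency loss = (4.400 − 1) × 138 = 469.20.

469.20 dollars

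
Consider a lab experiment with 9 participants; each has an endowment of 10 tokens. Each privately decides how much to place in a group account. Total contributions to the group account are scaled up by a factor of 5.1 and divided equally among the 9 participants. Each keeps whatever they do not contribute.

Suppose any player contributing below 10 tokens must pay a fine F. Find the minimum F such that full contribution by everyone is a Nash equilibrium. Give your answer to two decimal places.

4.33 tokens

Given the others contribute fully, the best deviation is to contribute 0 (any partial contribution still incurs the fine and gives up units whose private return 0.5667 is below 1).
Deviating from 10 to 0 saves 10 tokens but forfeits the deviator's share of the drop in the group account: 5.1/9 × 10 = 5.67.
So the deviation gain is 10 − 5.67 = 4.33, and the fine must be at least 4.33 tokens to wipe it out.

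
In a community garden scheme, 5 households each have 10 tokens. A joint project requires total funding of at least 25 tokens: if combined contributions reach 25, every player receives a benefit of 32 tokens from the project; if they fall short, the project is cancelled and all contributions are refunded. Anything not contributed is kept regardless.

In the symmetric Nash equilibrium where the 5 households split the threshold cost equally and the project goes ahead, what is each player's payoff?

37 tokens

Equal share of the threshold: 25/5 = 5.
At this profile no one gains by cutting their contribution: any cut drops the total below 25, the project is cancelled, contributions are refunded, and the deviator ends with 10, which is less than 10 − 5 + 32 = 37. Contributing more than 5 just wastes the excess. So contributing exactly 5 is a best response.
Each player's payoff: 10 − 5 + 32 = 37.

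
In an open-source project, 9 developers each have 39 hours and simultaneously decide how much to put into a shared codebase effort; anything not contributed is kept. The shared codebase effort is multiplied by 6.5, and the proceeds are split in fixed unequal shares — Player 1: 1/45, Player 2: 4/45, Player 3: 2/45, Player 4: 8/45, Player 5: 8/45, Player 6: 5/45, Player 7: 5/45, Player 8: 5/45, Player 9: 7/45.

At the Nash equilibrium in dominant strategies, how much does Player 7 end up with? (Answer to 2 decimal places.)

Each unit j contributes comes back to j as 6.5 × (j's share), so j prefers to contribute only if that share exceeds 1/6.5 = 0.1538; otherwise keeping the unit dominates.
Player 4, Player 5 and Player 9 clear that bar, contributing 39 each; the remaining 6 contribute 0. Total contributed: 117.
Player 7 keeps 39 and receives 6.5 × 117 × 5/45 = 84.50 from the shared codebase effort, for a payoff of 123.50.

123.50 hours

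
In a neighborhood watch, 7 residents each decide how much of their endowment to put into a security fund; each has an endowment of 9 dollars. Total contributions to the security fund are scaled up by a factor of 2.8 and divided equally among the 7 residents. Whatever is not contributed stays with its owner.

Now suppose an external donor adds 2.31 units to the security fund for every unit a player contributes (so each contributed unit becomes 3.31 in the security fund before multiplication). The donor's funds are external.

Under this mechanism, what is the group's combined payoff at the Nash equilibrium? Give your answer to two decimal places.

583.88 dollars

Under the mechanism each unit contributed yields 2.8 × 3.31 / 7 = 1.3240 back to its contributor per unit of net cost, which exceeds 1, making full contribution the dominant choice for everyone.
So the Nash equilibrium is full contribution by all 7; the group earns 2.8 × 3.31 × 63 = 583.88.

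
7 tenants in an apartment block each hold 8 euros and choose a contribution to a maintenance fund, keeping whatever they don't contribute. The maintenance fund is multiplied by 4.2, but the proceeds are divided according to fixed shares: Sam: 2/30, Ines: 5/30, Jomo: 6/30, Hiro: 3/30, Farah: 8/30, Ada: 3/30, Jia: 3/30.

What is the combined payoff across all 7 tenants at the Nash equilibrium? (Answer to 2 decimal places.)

Player j's private return per contributed unit is 4.2 × (j's share). Contributing is weakly dominant for j when that share is at least 1/4.2 = 0.2381, and contributing 0 is dominant otherwise.
The only share above 0.2381 is Farah's 8/30, contributing 8; the remaining 6 contribute 0. Total contributed: 8.
The maintenance fund pays out 4.2 × 8 = 33.60 in total (split across the unequal shares, but the aggregate is all that matters for the group sum).
The 6 free-riders keep 8 each, adding 48. Group total = 48 + 33.60 = 81.60.

81.60 euros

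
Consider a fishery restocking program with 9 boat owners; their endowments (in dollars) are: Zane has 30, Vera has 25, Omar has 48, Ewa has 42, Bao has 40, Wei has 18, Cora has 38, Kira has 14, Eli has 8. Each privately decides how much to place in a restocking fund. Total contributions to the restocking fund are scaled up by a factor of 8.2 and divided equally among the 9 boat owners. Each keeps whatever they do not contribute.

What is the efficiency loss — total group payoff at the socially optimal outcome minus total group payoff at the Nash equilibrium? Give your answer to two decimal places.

The private return per contributed unit is 8.2/9 = 0.9111 < 1 for every player regardless of endowment, so the Nash equilibrium is zero contribution and the group total is Σ E_j = 30 + 25 + 48 + 42 + 40 + 18 + 38 + 14 + 8 = 263.
Each contributed unit returns 8.200 to the group, so the social optimum is full contribution by everyone: group total = 8.200 × 263 = 2156.60.
Efficiency loss = (8.200 − 1) × 263 = 1893.60.

1893.60 dollars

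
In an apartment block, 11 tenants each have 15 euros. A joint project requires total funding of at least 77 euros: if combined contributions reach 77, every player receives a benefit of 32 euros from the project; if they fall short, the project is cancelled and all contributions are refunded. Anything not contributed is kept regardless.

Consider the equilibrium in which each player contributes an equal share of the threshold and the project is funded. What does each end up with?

40 euros

Equal share of the threshold: 77/11 = 7.
At this profile no one gains by cutting their contribution: any cut drops the total below 77, the project is cancelled, contributions are refunded, and the deviator ends with 15, which is less than 15 − 7 + 32 = 40. Contributing more than 7 just wastes the excess. So contributing exactly 7 is a best response.
Each player's payoff: 15 − 7 + 32 = 40.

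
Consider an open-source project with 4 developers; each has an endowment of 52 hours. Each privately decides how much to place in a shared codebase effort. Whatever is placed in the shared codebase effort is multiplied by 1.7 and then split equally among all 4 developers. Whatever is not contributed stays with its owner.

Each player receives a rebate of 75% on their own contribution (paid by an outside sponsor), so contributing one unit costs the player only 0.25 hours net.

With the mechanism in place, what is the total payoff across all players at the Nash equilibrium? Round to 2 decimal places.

The effective private return per unit is now (1.7/4) / 0.25 = 1.7000 > 1, so every player's dominant strategy flips to full contribution.
So the Nash equilibrium is full contribution by all 4; the group earns 4 × (52 × 0.75 + 1.7 × 52) = 509.60.

509.60 hours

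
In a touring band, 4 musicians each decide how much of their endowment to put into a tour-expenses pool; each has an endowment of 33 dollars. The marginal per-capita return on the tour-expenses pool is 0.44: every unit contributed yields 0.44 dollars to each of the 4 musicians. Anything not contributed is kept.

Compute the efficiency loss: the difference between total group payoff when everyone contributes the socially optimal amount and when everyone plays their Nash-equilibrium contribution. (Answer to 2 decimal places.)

100.32 dollars

The private return per contributed unit is 0.44 < 1, so contributing 0 is dominant for every player. At the Nash equilibrium everyone keeps their 33, and the group total is 4 × 33 = 132.
Each contributed unit returns 1.760 to the group as a whole (0.44 to each of 4 players), which exceeds 1, so the social optimum is full contribution: group total = 1.760 × 132 = 232.32.
Efficiency loss = 232.32 − 132 = 100.32.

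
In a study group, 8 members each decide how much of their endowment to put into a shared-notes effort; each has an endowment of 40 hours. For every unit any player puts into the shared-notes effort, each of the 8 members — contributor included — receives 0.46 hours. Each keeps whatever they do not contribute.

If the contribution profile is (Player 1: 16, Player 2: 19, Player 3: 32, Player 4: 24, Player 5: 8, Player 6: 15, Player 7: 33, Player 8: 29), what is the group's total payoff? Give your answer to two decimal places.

Total contributed: 16 + 19 + 32 + 24 + 8 + 15 + 33 + 29 = 176; total kept: 8 × 40 − 176 = 144.
The shared-notes effort pays out 0.46 × 8 × 176 = 647.68 in aggregate.
Group total = 144 + 647.68 = 791.68.

791.68 hours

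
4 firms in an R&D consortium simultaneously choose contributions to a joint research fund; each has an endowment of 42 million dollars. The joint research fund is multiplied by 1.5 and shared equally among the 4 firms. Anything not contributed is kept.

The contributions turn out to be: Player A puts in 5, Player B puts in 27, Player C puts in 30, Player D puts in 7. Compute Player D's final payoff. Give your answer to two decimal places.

60.88 million dollars

Total contributed: 5 + 27 + 30 + 7 = 69.
Each receives 1.5 × 69 / 4 = 25.88 from the joint research fund.
Player D keeps 42 − 7 = 35, so Player D's payoff is 35 + 25.88 = 60.88.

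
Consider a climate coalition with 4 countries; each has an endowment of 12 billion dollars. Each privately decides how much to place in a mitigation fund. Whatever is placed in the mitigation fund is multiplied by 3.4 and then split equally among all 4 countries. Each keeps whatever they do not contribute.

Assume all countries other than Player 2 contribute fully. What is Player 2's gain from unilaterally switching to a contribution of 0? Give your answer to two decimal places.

Switching from a contribution of 12 to 0 lets Player 2 keep an extra 12 billion dollars, but lowers the mitigation fund by 12, which costs Player 2 their own share of that drop: 3.4/4 × 12 = 10.20.
Net gain = 12 − 10.20 = 1.80. The private return per contributed unit (0.8500) is below 1, so free-riding is indeed the best response regardless of what the others do.

1.80 billion dollars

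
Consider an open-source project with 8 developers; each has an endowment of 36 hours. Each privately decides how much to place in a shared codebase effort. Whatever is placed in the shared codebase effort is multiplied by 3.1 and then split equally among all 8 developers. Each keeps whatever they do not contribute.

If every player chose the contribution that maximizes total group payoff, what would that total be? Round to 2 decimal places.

Each contributed unit returns 3.100 to the group as a whole (0.3875 to each of 8 players), which exceeds 1, so the social optimum is full contribution: group total = 3.100 × 288 = 892.80.

892.80 hours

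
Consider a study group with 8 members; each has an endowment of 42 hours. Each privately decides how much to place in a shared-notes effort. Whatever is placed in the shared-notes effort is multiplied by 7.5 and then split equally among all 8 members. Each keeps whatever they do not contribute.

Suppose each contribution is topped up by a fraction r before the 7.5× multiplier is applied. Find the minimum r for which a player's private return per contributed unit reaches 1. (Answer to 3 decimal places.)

0.067

With matching at rate r, one contributed unit becomes (1 + r) in the shared-notes effort and returns 7.5 × (1 + r) / 8 to the contributor.
Setting this equal to 1: 1 + r = 8/7.5 = 1.0667.
So the minimum matching rate is r = 1.0667 − 1 = 0.067.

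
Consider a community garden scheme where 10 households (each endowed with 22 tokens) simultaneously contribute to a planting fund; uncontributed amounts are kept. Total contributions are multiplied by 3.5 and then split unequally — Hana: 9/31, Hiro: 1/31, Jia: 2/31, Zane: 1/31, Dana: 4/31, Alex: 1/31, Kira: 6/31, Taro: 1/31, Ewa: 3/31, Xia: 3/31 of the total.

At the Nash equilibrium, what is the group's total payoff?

275.00 tokens

Player j's private return per contributed unit is 3.5 × (j's share). Contributing is weakly dominant for j when that share is at least 1/3.5 = 0.2857, and contributing 0 is dominant otherwise.
Only Hana (9/31) clears that bar, contributing 22; the remaining 9 contribute 0. Total contributed: 22.
The planting fund pays out 3.5 × 22 = 77.00 in total (split across the unequal shares, but the aggregate is all that matters for the group sum).
The 9 free-riders keep 22 each, adding 198. Group total = 198 + 77.00 = 275.00.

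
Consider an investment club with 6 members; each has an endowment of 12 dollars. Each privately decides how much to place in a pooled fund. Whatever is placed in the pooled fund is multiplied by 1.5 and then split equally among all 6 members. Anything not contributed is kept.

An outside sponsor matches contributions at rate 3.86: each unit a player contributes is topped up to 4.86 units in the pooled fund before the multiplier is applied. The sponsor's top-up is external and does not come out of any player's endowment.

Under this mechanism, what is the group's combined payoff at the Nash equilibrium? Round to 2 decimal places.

524.88 dollars

Under the mechanism each unit contributed yields 1.5 × 4.86 / 6 = 1.2150 back to its contributor per unit of net cost, which exceeds 1, making full contribution the dominant choice for everyone.
So the Nash equilibrium is full contribution by all 6; the group earns 1.5 × 4.86 × 72 = 524.88.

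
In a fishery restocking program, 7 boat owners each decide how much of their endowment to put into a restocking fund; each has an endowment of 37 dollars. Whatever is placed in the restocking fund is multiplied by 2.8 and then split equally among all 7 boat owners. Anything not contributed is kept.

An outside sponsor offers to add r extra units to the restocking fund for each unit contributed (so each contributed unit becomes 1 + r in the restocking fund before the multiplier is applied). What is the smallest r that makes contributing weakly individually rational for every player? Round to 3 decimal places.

With matching at rate r, one contributed unit becomes (1 + r) in the restocking fund and returns 2.8 × (1 + r) / 7 to the contributor.
Setting this equal to 1: 1 + r = 7/2.8 = 2.5000.
So the minimum matching rate is r = 2.5000 − 1 = 1.500.

1.500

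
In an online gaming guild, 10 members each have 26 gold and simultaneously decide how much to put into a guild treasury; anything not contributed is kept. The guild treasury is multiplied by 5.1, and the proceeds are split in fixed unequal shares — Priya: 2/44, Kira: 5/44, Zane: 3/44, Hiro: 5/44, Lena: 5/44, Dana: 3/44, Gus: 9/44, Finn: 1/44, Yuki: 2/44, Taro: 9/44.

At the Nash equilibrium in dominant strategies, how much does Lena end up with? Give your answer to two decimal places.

56.14 gold

For player j, contributing a unit is worthwhile iff 5.1 × (j's share) ≥ 1, i.e. iff j's share is at least 0.1961.
Gus and Taro clear that bar, contributing 26 each; the remaining 8 contribute 0. Total contributed: 52.
Lena keeps 26 and receives 5.1 × 52 × 5/44 = 30.14 from the guild treasury, for a payoff of 56.14.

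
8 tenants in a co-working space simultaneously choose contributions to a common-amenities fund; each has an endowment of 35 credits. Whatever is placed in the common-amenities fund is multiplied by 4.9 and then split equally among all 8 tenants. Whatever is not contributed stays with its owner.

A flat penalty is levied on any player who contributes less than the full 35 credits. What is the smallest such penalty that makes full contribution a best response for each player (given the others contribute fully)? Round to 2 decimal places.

13.56 credits

Given the others contribute fully, the best deviation is to contribute 0 (any partial contribution still incurs the fine and gives up units whose private return 0.6125 is below 1).
Deviating from 35 to 0 saves 35 credits but forfeits the deviator's share of the drop in the common-amenities fund: 4.9/8 × 35 = 21.44.
So the deviation gain is 35 − 21.44 = 13.56, and the fine must be at least 13.56 credits to wipe it out.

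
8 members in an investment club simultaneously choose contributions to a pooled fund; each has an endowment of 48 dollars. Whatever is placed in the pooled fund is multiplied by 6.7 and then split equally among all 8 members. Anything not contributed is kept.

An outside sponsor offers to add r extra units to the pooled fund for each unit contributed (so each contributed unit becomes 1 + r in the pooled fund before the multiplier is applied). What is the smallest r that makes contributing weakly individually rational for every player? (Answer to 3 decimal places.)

With matching at rate r, one contributed unit becomes (1 + r) in the pooled fund and returns 6.7 × (1 + r) / 8 to the contributor.
Setting this equal to 1: 1 + r = 8/6.7 = 1.1940.
So the minimum matching rate is r = 1.1940 − 1 = 0.194.

0.194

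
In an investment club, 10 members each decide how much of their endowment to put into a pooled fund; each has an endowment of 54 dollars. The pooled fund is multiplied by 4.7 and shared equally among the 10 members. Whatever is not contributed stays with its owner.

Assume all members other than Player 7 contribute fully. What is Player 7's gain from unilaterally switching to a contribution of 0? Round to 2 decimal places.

Switching from a contribution of 54 to 0 lets Player 7 keep an extra 54 dollars, but lowers the pooled fund by 54, which costs Player 7 their own share of that drop: 4.7/10 × 54 = 25.38.
Net gain = 54 − 25.38 = 28.62. The private return per contributed unit (0.4700) is below 1, so free-riding is indeed the best response regardless of what the others do.

28.62 dollars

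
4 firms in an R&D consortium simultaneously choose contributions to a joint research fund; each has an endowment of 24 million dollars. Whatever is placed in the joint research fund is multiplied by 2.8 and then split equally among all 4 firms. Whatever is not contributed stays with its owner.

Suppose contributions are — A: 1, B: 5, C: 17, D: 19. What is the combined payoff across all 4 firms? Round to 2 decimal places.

171.60 million dollars

Total contributed: 1 + 5 + 17 + 19 = 42; total kept: 4 × 24 − 42 = 54.
The joint research fund pays out 2.8 × 42 = 117.60 in aggregate.
Group total = 54 + 117.60 = 171.60.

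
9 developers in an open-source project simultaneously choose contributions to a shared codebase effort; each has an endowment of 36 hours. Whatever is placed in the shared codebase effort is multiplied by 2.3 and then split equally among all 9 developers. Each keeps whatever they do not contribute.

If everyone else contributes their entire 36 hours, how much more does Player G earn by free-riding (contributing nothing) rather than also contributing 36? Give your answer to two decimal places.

Switching from a contribution of 36 to 0 lets Player G keep an extra 36 hours, but lowers the shared codebase effort by 36, which costs Player G their own share of that drop: 2.3/9 × 36 = 9.20.
Net gain = 36 − 9.20 = 26.80. The private return per contributed unit (0.2556) is below 1, so free-riding is indeed the best response regardless of what the others do.

26.80 hours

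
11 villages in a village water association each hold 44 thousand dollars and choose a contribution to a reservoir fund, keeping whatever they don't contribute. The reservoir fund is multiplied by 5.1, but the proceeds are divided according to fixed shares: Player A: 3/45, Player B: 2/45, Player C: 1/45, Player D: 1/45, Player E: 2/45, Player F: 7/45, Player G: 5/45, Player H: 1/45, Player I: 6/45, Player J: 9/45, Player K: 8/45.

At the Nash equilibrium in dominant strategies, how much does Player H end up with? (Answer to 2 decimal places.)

A player with share s gets back 5.1·s per unit contributed, so full contribution is dominant for anyone with s > 1/5.1 = 0.1961 and zero contribution is dominant for anyone below.
Player J alone (share 9/45) is above the threshold, contributing 44; the remaining 10 contribute 0. Total contributed: 44.
Player H keeps 44 and receives 5.1 × 44 × 1/45 = 4.99 from the reservoir fund, for a payoff of 48.99.

48.99 thousand dollars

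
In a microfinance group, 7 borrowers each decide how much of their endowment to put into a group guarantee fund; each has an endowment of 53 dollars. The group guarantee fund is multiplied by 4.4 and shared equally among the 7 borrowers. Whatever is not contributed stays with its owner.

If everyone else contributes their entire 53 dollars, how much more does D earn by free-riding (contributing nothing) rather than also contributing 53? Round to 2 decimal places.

19.69 dollars

Switching from a contribution of 53 to 0 lets D keep an extra 53 dollars, but lowers the group guarantee fund by 53, which costs D their own share of that drop: 4.4/7 × 53 = 33.31.
Net gain = 53 − 33.31 = 19.69. The private return per contributed unit (0.6286) is below 1, so free-riding is indeed the best response regardless of what the others do.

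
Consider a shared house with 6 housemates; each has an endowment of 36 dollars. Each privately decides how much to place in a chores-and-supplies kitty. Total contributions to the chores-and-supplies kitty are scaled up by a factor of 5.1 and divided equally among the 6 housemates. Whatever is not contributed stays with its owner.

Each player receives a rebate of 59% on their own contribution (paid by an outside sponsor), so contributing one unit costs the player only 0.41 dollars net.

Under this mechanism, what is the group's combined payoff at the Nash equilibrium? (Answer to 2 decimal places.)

1229.04 dollars

Under the mechanism each unit contributed yields (5.1/6) / 0.41 = 2.0732 back to its contributor per unit of net cost, which exceeds 1, making full contribution the dominant choice for everyone.
So the Nash equilibrium is full contribution by all 6; the group earns 6 × (36 × 0.59 + 5.1 × 36) = 1229.04.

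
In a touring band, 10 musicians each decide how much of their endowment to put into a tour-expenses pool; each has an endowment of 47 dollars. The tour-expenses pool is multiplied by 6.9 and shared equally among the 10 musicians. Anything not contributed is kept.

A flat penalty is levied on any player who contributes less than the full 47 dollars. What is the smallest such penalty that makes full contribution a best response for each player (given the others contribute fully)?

14.57 dollars

Given the others contribute fully, the best deviation is to contribute 0 (any partial contribution still incurs the fine and gives up units whose private return 0.6900 is below 1).
Deviating from 47 to 0 saves 47 dollars but forfeits the deviator's share of the drop in the tour-expenses pool: 6.9/10 × 47 = 32.43.
So the deviation gain is 47 − 32.43 = 14.57, and the fine must be at least 14.57 dollars to wipe it out.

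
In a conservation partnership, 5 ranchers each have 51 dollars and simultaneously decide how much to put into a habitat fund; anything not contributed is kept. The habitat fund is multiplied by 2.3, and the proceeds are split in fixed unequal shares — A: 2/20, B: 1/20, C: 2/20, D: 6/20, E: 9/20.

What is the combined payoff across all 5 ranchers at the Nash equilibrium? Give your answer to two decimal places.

A player with share s gets back 2.3·s per unit contributed, so full contribution is dominant for anyone with s > 1/2.3 = 0.4348 and zero contribution is dominant for anyone below.
Only E (9/20) clears that bar, contributing 51; the remaining 4 contribute 0. Total contributed: 51.
The habitat fund pays out 2.3 × 51 = 117.30 in total (split across the unequal shares, but the aggregate is all that matters for the group sum).
The 4 free-riders keep 51 each, adding 204. Group total = 204 + 117.30 = 321.30.

321.30 dollars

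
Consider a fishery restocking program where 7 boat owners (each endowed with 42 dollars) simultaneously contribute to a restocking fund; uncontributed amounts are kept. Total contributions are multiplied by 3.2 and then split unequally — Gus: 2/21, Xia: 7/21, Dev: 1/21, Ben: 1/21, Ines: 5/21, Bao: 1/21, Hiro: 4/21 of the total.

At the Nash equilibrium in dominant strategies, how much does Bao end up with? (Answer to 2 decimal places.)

48.40 dollars

A player with share s gets back 3.2·s per unit contributed, so full contribution is dominant for anyone with s > 1/3.2 = 0.3125 and zero contribution is dominant for anyone below.
Only Xia (7/21) clears that bar, contributing 42; the remaining 6 contribute 0. Total contributed: 42.
Bao keeps 42 and receives 3.2 × 42 × 1/21 = 6.40 from the restocking fund, for a payoff of 48.40.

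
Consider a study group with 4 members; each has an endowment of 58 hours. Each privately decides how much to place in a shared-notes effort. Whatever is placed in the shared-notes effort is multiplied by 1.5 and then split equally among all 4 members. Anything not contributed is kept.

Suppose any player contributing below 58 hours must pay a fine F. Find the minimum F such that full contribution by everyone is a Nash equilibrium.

Given the others contribute fully, the best deviation is to contribute 0 (any partial contribution still incurs the fine and gives up units whose private return 0.3750 is below 1).
Deviating from 58 to 0 saves 58 hours but forfeits the deviator's share of the drop in the shared-notes effort: 1.5/4 × 58 = 21.75.
So the deviation gain is 58 − 21.75 = 36.25, and the fine must be at least 36.25 hours to wipe it out.

36.25 hours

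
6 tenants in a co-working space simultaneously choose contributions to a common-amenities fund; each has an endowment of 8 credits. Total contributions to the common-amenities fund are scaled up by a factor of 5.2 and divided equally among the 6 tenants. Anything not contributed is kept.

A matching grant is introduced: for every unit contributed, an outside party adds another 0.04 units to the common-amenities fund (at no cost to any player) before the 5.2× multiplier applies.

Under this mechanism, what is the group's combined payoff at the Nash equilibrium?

48.00 credits

Even with the mechanism, each unit contributed returns only 5.2 × 1.04 / 6 = 0.9013 per unit of net cost, so contributing nothing is still dominant.
At the Nash equilibrium no one contributes; group total payoff = 6 × 8 = 48.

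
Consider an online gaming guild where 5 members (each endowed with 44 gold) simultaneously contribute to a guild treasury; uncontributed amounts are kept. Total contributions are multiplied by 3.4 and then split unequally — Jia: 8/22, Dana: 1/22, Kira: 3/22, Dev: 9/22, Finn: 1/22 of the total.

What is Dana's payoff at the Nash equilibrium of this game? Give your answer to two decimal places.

For player j, contributing a unit is worthwhile iff 3.4 × (j's share) ≥ 1, i.e. iff j's share is at least 0.2941.
Jia and Dev are above the threshold, contributing 44 each; the remaining 3 contribute 0. Total contributed: 88.
Dana keeps 44 and receives 3.4 × 88 × 1/22 = 13.60 from the guild treasury, for a payoff of 57.60.

57.60 gold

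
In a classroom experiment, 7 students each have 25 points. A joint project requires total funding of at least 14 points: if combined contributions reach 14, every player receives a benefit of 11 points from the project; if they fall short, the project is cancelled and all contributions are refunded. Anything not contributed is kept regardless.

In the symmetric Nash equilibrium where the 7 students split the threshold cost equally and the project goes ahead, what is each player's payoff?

Equal share of the threshold: 14/7 = 2.
At this profile no one gains by cutting their contribution: any cut drops the total below 14, the project is cancelled, contributions are refunded, and the deviator ends with 25, which is less than 25 − 2 + 11 = 34. Contributing more than 2 just wastes the excess. So contributing exactly 2 is a best response.
Each player's payoff: 25 − 2 + 11 = 34.

34 points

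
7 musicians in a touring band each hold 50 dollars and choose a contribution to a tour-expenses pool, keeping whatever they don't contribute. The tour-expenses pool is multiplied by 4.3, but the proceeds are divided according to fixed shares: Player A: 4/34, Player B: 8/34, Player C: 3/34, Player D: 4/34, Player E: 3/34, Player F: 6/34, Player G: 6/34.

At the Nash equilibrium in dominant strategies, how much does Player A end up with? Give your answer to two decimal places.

75.29 dollars

A player with share s gets back 4.3·s per unit contributed, so full contribution is dominant for anyone with s > 1/4.3 = 0.2326 and zero contribution is dominant for anyone below.
Only Player B (8/34) clears that bar, contributing 50; the remaining 6 contribute 0. Total contributed: 50.
Player A keeps 50 and receives 4.3 × 50 × 4/34 = 25.29 from the tour-expenses pool, for a payoff of 75.29.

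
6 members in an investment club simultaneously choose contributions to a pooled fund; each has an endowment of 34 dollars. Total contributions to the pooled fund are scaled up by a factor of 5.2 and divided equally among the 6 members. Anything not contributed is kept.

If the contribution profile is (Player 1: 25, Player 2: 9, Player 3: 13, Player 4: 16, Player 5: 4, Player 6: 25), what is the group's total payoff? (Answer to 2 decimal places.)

Total contributed: 25 + 9 + 13 + 16 + 4 + 25 = 92; total kept: 6 × 34 − 92 = 112.
The pooled fund pays out 5.2 × 92 = 478.40 in aggregate.
Group total = 112 + 478.40 = 590.40.

590.40 dollars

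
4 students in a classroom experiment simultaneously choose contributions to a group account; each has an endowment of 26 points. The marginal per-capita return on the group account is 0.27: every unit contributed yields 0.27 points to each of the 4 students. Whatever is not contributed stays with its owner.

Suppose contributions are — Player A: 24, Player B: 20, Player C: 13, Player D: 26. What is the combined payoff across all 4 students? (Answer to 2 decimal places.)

110.64 points

Total contributed: 24 + 20 + 13 + 26 = 83; total kept: 4 × 26 − 83 = 21.
The group account pays out 0.27 × 4 × 83 = 89.64 in aggregate.
Group total = 21 + 89.64 = 110.64.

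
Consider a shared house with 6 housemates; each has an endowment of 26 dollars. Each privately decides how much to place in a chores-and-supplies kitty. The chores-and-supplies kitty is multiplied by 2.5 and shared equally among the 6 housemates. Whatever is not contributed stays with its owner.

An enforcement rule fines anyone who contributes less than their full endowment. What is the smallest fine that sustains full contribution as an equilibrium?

15.17 dollars

Given the others contribute fully, the best deviation is to contribute 0 (any partial contribution still incurs the fine and gives up units whose private return 0.4167 is below 1).
Deviating from 26 to 0 saves 26 dollars but forfeits the deviator's share of the drop in the chores-and-supplies kitty: 2.5/6 × 26 = 10.83.
So the deviation gain is 26 − 10.83 = 15.17, and the fine must be at least 15.17 dollars to wipe it out.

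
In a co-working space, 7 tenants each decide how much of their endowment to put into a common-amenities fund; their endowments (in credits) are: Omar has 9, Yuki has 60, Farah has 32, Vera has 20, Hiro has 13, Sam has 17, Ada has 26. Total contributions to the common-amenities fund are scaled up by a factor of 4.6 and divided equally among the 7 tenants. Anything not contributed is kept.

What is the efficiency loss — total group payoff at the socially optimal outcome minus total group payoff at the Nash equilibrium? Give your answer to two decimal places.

637.20 credits

The private return per contributed unit is 4.6/7 = 0.6571 < 1 for every player regardless of endowment, so the Nash equilibrium is zero contribution and the group total is Σ E_j = 9 + 60 + 32 + 20 + 13 + 17 + 26 = 177.
Each contributed unit returns 4.600 to the group, so the social optimum is full contribution by everyone: group total = 4.600 × 177 = 814.20.
Efficiency loss = (4.600 − 1) × 177 = 637.20.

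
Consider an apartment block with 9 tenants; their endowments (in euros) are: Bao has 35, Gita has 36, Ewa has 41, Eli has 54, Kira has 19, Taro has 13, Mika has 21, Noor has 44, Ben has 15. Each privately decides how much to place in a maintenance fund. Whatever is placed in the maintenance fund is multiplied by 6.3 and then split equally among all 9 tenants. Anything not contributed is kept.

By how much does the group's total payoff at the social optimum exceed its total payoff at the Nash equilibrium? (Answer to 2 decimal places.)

The private return per contributed unit is 6.3/9 = 0.7000 < 1 for every player regardless of endowment, so the Nash equilibrium is zero contribution and the group total is Σ E_j = 35 + 36 + 41 + 54 + 19 + 13 + 21 + 44 + 15 = 278.
Each contributed unit returns 6.300 to the group, so the social optimum is full contribution by everyone: group total = 6.300 × 278 = 1751.40.
Efficiency loss = (6.300 − 1) × 278 = 1473.40.

1473.40 euros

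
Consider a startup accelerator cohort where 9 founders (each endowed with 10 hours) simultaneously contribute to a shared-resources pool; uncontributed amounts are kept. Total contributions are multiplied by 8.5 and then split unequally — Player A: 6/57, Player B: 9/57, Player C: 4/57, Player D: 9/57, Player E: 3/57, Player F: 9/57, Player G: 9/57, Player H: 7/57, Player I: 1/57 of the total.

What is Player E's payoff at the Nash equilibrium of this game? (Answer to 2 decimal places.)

Each unit j contributes comes back to j as 8.5 × (j's share), so j prefers to contribute only if that share exceeds 1/8.5 = 0.1176; otherwise keeping the unit dominates.
The shares above 0.1176 belong to Player B, Player D, Player F, Player G and Player H, contributing 10 each; the remaining 4 contribute 0. Total contributed: 50.
Player E keeps 10 and receives 8.5 × 50 × 3/57 = 22.37 from the shared-resources pool, for a payoff of 32.37.

32.37 hours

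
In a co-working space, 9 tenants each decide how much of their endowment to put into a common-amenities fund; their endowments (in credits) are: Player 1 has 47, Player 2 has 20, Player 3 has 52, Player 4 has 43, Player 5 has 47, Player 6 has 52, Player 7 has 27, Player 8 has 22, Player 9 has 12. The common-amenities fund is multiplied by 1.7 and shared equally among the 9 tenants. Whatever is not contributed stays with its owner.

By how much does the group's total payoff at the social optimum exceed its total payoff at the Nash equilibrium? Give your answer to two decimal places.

225.40 credits

The private return per contributed unit is 1.7/9 = 0.1889 < 1 for every player regardless of endowment, so the Nash equilibrium is zero contribution and the group total is Σ E_j = 47 + 20 + 52 + 43 + 47 + 52 + 27 + 22 + 12 = 322.
Each contributed unit returns 1.700 to the group, so the social optimum is full contribution by everyone: group total = 1.700 × 322 = 547.40.
Efficiency loss = (1.700 − 1) × 322 = 225.40.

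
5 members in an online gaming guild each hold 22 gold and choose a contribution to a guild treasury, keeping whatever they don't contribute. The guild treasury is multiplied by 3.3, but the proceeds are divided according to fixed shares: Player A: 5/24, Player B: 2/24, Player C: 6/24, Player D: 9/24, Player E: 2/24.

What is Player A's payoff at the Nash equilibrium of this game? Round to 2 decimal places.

37.13 gold

A player with share s gets back 3.3·s per unit contributed, so full contribution is dominant for anyone with s > 1/3.3 = 0.3030 and zero contribution is dominant for anyone below.
Only Player D (9/24) clears that bar, contributing 22; the remaining 4 contribute 0. Total contributed: 22.
Player A keeps 22 and receives 3.3 × 22 × 5/24 = 15.13 from the guild treasury, for a payoff of 37.13.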